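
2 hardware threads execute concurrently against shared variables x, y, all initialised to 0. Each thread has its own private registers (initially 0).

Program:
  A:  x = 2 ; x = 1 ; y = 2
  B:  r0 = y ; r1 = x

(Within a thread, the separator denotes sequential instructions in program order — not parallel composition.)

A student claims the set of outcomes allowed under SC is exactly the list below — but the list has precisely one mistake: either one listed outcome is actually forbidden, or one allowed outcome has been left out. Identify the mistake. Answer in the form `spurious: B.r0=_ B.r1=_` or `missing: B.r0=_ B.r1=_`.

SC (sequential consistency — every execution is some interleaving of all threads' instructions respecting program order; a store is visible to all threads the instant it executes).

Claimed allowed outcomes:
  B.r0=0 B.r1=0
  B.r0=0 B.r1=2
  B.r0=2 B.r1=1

missing: B.r0=0 B.r1=1

outcome vector order: (B.r0,B.r1)
under SC → 00, 01, 02, 21
SC∖claimed = {01}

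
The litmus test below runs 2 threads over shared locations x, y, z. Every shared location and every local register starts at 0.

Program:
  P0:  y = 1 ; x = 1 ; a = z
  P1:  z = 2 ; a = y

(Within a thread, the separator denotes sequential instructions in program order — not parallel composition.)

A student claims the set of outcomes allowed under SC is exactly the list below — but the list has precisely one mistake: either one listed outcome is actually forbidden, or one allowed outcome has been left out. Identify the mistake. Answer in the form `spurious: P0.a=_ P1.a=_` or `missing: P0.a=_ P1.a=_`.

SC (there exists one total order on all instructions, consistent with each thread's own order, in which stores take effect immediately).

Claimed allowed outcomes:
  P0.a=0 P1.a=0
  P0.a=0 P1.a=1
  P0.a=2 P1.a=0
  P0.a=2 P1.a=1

outcome vector order: (P0.a,P1.a)
SC (3): <0 1>; <2 0>; <2 1>
claimed∖SC = {<0 0>}

spurious: P0.a=0 P1.a=0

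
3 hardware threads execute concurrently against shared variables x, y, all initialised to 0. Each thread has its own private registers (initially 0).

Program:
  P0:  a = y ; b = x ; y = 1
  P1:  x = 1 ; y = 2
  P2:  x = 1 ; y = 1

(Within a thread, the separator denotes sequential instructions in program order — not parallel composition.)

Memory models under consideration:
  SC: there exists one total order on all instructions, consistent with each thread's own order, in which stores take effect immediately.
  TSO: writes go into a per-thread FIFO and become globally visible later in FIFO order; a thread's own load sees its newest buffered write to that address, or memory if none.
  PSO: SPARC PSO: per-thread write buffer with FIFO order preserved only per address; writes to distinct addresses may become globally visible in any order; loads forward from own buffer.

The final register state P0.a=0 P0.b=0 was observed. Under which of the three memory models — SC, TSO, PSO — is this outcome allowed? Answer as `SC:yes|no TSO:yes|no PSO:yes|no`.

SC:yes TSO:yes PSO:yes

outcome vector order: (P0.a,P0.b)
SC (4): (0,0), (0,1), (1,1), (2,1)
TSO (4): (0,0), (0,1), (1,1), (2,1)
PSO (6): (0,0), (0,1), (1,0), (1,1), (2,0), (2,1)
target (0,0) ∈ {SC,TSO,PSO}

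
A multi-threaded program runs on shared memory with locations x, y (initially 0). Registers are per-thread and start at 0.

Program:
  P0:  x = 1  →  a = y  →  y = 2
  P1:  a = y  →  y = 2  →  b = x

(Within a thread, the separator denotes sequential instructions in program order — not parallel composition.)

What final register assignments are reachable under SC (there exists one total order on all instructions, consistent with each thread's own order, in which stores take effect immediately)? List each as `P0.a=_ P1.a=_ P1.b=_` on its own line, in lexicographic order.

P0.a=0 P1.a=0 P1.b=1
P0.a=0 P1.a=2 P1.b=1
P0.a=2 P1.a=0 P1.b=0
P0.a=2 P1.a=0 P1.b=1

outcome vector order: (P0.a,P1.a,P1.b)
|SC outcomes| = 4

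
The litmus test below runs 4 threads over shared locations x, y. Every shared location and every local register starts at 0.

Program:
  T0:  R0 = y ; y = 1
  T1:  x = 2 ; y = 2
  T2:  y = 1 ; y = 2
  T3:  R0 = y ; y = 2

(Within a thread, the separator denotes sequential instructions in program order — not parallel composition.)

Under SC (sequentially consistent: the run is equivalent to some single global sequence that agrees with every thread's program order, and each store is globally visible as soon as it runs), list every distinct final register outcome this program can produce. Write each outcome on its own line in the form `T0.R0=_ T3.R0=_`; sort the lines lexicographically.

outcome vector order: (T0.R0,T3.R0)
|SC outcomes| = 9

T0.R0=0 T3.R0=0
T0.R0=0 T3.R0=1
T0.R0=0 T3.R0=2
T0.R0=1 T3.R0=0
T0.R0=1 T3.R0=1
T0.R0=1 T3.R0=2
T0.R0=2 T3.R0=0
T0.R0=2 T3.R0=1
T0.R0=2 T3.R0=2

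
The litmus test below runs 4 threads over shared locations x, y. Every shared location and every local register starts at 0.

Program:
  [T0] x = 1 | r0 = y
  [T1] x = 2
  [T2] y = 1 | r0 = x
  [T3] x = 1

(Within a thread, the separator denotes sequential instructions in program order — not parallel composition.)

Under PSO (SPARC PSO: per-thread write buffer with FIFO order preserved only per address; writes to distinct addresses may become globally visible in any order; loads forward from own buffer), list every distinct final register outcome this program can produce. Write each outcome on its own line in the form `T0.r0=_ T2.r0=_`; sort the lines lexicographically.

T0.r0=0 T2.r0=0
T0.r0=0 T2.r0=1
T0.r0=0 T2.r0=2
T0.r0=1 T2.r0=0
T0.r0=1 T2.r0=1
T0.r0=1 T2.r0=2

outcome vector order: (T0.r0,T2.r0)
|PSO outcomes| = 6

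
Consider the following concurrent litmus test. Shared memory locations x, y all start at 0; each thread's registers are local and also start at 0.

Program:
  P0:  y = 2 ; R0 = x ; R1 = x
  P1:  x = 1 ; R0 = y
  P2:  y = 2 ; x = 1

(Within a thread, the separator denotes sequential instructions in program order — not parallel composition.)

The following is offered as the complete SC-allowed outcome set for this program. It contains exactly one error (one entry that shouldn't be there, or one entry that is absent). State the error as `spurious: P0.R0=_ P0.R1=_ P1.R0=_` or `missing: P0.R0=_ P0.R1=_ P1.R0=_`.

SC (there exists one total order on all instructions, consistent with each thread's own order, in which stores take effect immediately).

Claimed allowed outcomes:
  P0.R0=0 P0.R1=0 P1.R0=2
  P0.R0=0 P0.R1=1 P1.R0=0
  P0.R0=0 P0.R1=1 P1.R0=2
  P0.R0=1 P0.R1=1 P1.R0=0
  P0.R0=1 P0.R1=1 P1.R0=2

spurious: P0.R0=0 P0.R1=1 P1.R0=0

outcome vector order: (P0.R0,P0.R1,P1.R0)
SC (4): (0,0,2), (0,1,2), (1,1,0), (1,1,2)
claimed∖SC = {(0,1,0)}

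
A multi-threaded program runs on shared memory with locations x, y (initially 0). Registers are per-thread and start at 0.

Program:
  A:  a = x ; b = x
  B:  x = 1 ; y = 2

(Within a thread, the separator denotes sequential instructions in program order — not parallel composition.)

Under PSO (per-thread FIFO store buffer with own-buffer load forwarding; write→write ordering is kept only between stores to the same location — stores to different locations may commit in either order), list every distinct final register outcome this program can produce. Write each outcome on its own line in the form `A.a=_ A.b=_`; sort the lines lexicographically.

A.a=0 A.b=0
A.a=0 A.b=1
A.a=1 A.b=1

outcome vector order: (A.a,A.b)
|PSO outcomes| = 3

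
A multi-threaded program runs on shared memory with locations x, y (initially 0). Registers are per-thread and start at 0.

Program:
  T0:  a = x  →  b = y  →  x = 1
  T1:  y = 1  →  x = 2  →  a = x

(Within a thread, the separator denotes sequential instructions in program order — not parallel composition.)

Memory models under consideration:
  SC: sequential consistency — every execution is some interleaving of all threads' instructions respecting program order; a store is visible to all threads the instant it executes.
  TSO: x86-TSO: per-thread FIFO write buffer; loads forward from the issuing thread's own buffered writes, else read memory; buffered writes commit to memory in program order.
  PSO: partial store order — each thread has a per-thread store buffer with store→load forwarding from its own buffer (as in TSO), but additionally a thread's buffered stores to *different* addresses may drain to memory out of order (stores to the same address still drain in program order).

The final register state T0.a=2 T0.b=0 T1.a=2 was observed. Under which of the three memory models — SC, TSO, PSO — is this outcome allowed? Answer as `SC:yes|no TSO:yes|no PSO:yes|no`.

outcome vector order: (T0.a,T0.b,T1.a)
SC: 6 outcomes — {001, 002, 011, 012, 211, 212}
TSO: 6 outcomes — {001, 002, 011, 012, 211, 212}
PSO: 8 outcomes — {001, 002, 011, 012, 201, 202, 211, 212}
target 202 ∈ {PSO}

SC:no TSO:no PSO:yes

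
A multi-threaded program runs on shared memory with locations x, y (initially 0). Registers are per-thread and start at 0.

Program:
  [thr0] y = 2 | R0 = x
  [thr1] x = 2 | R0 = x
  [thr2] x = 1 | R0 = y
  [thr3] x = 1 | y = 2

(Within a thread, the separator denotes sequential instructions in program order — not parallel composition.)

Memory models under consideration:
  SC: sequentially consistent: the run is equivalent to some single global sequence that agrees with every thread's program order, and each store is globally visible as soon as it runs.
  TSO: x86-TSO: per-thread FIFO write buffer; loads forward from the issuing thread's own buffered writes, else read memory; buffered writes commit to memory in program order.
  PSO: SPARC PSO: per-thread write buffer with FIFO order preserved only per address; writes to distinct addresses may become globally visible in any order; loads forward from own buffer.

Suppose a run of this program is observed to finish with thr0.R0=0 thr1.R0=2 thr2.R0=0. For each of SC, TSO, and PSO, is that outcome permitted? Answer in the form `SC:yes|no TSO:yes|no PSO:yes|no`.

outcome vector order: (thr0.R0,thr1.R0,thr2.R0)
SC (10): <0 1 2>; <0 2 2>; <1 1 0>; <1 1 2>; <1 2 0>; <1 2 2>; <2 1 0>; <2 1 2>; <2 2 0>; <2 2 2>
TSO (12): <0 1 0>; <0 1 2>; <0 2 0>; <0 2 2>; <1 1 0>; <1 1 2>; <1 2 0>; <1 2 2>; <2 1 0>; <2 1 2>; <2 2 0>; <2 2 2>
PSO (12): <0 1 0>; <0 1 2>; <0 2 0>; <0 2 2>; <1 1 0>; <1 1 2>; <1 2 0>; <1 2 2>; <2 1 0>; <2 1 2>; <2 2 0>; <2 2 2>
target <0 2 0> ∈ {TSO,PSO}

SC:no TSO:yes PSO:yes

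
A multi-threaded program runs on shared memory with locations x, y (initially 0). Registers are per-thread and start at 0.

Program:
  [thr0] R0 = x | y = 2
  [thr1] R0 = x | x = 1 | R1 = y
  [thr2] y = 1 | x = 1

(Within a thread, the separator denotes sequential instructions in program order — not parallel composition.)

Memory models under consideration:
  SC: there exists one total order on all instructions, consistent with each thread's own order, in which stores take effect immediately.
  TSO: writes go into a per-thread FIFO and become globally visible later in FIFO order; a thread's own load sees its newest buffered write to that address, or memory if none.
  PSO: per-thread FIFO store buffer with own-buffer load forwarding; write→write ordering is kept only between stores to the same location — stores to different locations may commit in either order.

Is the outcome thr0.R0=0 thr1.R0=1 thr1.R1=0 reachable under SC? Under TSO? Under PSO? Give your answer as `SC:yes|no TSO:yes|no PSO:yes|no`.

outcome vector order: (thr0.R0,thr1.R0,thr1.R1)
under SC → <0 0 0> <0 0 1> <0 0 2> <0 1 1> <0 1 2> <1 0 0> <1 0 1> <1 0 2> <1 1 1> <1 1 2>
under TSO → <0 0 0> <0 0 1> <0 0 2> <0 1 1> <0 1 2> <1 0 0> <1 0 1> <1 0 2> <1 1 1> <1 1 2>
under PSO → <0 0 0> <0 0 1> <0 0 2> <0 1 0> <0 1 1> <0 1 2> <1 0 0> <1 0 1> <1 0 2> <1 1 0> <1 1 1> <1 1 2>
target <0 1 0> ∈ {PSO}

SC:no TSO:no PSO:yes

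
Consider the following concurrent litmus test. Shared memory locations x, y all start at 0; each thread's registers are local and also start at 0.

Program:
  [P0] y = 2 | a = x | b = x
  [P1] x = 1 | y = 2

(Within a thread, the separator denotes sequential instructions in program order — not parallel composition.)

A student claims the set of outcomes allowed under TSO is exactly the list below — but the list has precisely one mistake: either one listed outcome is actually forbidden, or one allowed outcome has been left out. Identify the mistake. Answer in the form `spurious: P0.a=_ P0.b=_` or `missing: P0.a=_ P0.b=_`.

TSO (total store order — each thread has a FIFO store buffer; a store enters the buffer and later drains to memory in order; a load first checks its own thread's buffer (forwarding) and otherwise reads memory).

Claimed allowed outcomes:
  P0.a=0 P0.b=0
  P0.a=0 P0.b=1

missing: P0.a=1 P0.b=1

outcome vector order: (P0.a,P0.b)
[TSO] allowed = {<0 0>; <0 1>; <1 1>}
TSO∖claimed = {<1 1>}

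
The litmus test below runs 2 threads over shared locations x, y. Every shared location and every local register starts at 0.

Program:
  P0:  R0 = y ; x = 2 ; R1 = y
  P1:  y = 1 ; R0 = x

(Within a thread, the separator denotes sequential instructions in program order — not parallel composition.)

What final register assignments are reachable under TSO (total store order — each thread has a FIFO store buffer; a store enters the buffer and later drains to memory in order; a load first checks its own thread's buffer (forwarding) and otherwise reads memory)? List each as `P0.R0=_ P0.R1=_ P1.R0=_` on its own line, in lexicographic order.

outcome vector order: (P0.R0,P0.R1,P1.R0)
|TSO outcomes| = 6

P0.R0=0 P0.R1=0 P1.R0=0
P0.R0=0 P0.R1=0 P1.R0=2
P0.R0=0 P0.R1=1 P1.R0=0
P0.R0=0 P0.R1=1 P1.R0=2
P0.R0=1 P0.R1=1 P1.R0=0
P0.R0=1 P0.R1=1 P1.R0=2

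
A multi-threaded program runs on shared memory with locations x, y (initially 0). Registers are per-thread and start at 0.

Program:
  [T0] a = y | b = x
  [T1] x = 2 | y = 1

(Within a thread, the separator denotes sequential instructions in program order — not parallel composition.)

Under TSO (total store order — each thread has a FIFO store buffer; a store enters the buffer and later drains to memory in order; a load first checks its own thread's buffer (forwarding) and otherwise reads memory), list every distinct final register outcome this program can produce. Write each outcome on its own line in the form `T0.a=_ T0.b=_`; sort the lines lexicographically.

T0.a=0 T0.b=0
T0.a=0 T0.b=2
T0.a=1 T0.b=2

outcome vector order: (T0.a,T0.b)
|TSO outcomes| = 3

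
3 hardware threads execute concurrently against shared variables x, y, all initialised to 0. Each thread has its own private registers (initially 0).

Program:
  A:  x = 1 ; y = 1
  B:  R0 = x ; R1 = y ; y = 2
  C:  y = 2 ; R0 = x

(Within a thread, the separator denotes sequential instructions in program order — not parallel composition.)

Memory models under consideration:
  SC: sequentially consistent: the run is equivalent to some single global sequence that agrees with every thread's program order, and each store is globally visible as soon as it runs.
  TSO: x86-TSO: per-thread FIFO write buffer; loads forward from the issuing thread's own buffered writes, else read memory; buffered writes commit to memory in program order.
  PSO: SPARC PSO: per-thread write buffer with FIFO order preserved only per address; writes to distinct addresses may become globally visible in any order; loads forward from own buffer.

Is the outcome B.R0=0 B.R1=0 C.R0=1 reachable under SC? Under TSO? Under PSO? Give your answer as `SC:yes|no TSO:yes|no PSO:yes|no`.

outcome vector order: (B.R0,B.R1,C.R0)
SC (11): 000, 001, 010, 011, 020, 021, 101, 110, 111, 120, 121
TSO (12): 000, 001, 010, 011, 020, 021, 100, 101, 110, 111, 120, 121
PSO (12): 000, 001, 010, 011, 020, 021, 100, 101, 110, 111, 120, 121
target 001 ∈ {SC,TSO,PSO}

SC:yes TSO:yes PSO:yes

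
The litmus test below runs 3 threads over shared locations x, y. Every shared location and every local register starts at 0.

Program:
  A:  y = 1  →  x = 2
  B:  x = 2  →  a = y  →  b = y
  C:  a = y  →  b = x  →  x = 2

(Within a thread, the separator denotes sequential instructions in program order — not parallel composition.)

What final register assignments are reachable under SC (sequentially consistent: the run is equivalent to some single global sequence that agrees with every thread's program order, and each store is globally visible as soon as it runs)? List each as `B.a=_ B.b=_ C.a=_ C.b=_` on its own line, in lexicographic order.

B.a=0 B.b=0 C.a=0 C.b=0
B.a=0 B.b=0 C.a=0 C.b=2
B.a=0 B.b=0 C.a=1 C.b=2
B.a=0 B.b=1 C.a=0 C.b=0
B.a=0 B.b=1 C.a=0 C.b=2
B.a=0 B.b=1 C.a=1 C.b=2
B.a=1 B.b=1 C.a=0 C.b=0
B.a=1 B.b=1 C.a=0 C.b=2
B.a=1 B.b=1 C.a=1 C.b=0
B.a=1 B.b=1 C.a=1 C.b=2

outcome vector order: (B.a,B.b,C.a,C.b)
|SC outcomes| = 10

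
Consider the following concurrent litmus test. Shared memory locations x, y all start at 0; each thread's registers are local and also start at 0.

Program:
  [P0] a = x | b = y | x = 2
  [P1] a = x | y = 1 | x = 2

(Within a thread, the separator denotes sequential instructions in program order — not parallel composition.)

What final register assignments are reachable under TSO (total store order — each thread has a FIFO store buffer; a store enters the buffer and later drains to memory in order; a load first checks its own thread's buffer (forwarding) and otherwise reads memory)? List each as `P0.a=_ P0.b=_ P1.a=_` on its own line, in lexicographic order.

outcome vector order: (P0.a,P0.b,P1.a)
|TSO outcomes| = 4

P0.a=0 P0.b=0 P1.a=0
P0.a=0 P0.b=0 P1.a=2
P0.a=0 P0.b=1 P1.a=0
P0.a=2 P0.b=1 P1.a=0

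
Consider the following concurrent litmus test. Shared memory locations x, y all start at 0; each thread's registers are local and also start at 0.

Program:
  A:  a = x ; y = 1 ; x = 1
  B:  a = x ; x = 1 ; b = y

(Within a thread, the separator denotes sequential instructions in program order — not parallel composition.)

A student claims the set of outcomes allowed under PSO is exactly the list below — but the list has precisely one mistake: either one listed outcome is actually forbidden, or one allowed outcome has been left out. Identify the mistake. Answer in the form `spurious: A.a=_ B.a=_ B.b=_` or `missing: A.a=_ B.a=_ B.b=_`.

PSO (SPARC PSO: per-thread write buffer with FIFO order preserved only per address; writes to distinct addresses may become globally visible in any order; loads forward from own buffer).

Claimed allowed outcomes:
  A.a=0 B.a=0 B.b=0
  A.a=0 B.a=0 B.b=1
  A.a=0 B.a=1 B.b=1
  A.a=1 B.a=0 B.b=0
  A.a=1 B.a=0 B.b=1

missing: A.a=0 B.a=1 B.b=0

outcome vector order: (A.a,B.a,B.b)
PSO: 6 outcomes — {(0,0,0) (0,0,1) (0,1,0) (0,1,1) (1,0,0) (1,0,1)}
PSO∖claimed = {(0,1,0)}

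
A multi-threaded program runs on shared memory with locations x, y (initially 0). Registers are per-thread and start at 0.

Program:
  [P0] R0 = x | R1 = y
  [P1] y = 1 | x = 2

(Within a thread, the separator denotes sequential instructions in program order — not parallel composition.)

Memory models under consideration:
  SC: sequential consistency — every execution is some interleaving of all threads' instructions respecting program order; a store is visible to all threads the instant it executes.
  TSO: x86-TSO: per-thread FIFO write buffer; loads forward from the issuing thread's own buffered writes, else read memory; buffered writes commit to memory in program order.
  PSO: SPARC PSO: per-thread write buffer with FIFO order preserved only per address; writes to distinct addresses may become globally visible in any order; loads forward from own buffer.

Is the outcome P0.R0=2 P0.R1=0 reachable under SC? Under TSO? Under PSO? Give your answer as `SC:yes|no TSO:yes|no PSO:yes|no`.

outcome vector order: (P0.R0,P0.R1)
SC (3): <0 0>; <0 1>; <2 1>
TSO (3): <0 0>; <0 1>; <2 1>
PSO (4): <0 0>; <0 1>; <2 0>; <2 1>
target <2 0> ∈ {PSO}

SC:no TSO:no PSO:yes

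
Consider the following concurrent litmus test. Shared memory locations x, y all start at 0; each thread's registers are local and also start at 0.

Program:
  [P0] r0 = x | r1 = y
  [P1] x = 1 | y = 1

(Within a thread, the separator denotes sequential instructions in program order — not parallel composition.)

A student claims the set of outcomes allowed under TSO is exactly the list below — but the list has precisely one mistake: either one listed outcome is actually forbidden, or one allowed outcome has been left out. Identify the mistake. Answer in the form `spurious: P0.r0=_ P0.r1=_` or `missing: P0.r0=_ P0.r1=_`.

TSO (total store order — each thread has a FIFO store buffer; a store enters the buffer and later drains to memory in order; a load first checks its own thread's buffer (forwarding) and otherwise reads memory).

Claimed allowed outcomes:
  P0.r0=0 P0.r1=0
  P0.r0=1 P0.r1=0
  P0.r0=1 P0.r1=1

outcome vector order: (P0.r0,P0.r1)
TSO (4): 00; 01; 10; 11
TSO∖claimed = {01}

missing: P0.r0=0 P0.r1=1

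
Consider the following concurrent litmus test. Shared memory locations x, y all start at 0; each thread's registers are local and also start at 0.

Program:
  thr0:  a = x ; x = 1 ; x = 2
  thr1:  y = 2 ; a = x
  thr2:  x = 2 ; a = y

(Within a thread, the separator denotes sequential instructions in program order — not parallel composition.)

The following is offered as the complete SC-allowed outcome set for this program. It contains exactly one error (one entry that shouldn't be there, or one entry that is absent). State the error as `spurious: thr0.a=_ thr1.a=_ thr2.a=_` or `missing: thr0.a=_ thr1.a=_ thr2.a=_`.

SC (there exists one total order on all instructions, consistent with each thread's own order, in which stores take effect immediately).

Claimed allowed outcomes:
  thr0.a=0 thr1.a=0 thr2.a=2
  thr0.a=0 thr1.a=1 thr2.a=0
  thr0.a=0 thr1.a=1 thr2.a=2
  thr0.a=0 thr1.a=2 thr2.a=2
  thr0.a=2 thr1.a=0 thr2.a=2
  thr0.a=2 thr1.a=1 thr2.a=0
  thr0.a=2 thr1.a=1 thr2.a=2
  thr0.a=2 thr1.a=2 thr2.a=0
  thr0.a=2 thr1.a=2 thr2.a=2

missing: thr0.a=0 thr1.a=2 thr2.a=0

outcome vector order: (thr0.a,thr1.a,thr2.a)
[SC] allowed = {0/0/2; 0/1/0; 0/1/2; 0/2/0; 0/2/2; 2/0/2; 2/1/0; 2/1/2; 2/2/0; 2/2/2}
SC∖claimed = {0/2/0}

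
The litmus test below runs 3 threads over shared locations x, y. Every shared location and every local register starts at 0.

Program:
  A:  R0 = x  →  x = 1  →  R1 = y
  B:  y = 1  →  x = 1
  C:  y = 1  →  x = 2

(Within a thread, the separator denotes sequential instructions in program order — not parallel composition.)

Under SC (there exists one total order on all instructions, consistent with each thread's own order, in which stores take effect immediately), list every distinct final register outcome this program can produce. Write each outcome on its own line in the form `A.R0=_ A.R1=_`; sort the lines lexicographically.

A.R0=0 A.R1=0
A.R0=0 A.R1=1
A.R0=1 A.R1=1
A.R0=2 A.R1=1

outcome vector order: (A.R0,A.R1)
|SC outcomes| = 4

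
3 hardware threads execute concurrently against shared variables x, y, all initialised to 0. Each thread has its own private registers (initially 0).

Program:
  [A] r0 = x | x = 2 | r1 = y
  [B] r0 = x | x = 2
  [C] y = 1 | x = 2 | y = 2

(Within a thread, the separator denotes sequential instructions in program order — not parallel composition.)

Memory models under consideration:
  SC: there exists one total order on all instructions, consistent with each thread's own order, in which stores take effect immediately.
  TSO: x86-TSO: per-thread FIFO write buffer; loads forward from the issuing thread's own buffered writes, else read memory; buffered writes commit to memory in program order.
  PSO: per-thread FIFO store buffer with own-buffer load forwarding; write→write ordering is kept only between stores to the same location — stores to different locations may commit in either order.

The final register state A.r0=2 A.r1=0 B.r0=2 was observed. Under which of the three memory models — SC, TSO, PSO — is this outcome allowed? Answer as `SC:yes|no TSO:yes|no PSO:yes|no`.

SC:no TSO:no PSO:yes

outcome vector order: (A.r0,A.r1,B.r0)
SC (11): <0 0 0>, <0 0 2>, <0 1 0>, <0 1 2>, <0 2 0>, <0 2 2>, <2 0 0>, <2 1 0>, <2 1 2>, <2 2 0>, <2 2 2>
TSO (11): <0 0 0>, <0 0 2>, <0 1 0>, <0 1 2>, <0 2 0>, <0 2 2>, <2 0 0>, <2 1 0>, <2 1 2>, <2 2 0>, <2 2 2>
PSO (12): <0 0 0>, <0 0 2>, <0 1 0>, <0 1 2>, <0 2 0>, <0 2 2>, <2 0 0>, <2 0 2>, <2 1 0>, <2 1 2>, <2 2 0>, <2 2 2>
target <2 0 2> ∈ {PSO}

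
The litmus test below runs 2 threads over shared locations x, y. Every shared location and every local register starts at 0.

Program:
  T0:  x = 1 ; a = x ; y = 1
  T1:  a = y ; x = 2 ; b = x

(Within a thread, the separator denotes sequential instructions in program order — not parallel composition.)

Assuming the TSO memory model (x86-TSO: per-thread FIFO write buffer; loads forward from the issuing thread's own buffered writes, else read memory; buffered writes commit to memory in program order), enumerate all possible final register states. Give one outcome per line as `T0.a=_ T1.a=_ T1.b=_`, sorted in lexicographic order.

outcome vector order: (T0.a,T1.a,T1.b)
|TSO outcomes| = 4

T0.a=1 T1.a=0 T1.b=1
T0.a=1 T1.a=0 T1.b=2
T0.a=1 T1.a=1 T1.b=2
T0.a=2 T1.a=0 T1.b=2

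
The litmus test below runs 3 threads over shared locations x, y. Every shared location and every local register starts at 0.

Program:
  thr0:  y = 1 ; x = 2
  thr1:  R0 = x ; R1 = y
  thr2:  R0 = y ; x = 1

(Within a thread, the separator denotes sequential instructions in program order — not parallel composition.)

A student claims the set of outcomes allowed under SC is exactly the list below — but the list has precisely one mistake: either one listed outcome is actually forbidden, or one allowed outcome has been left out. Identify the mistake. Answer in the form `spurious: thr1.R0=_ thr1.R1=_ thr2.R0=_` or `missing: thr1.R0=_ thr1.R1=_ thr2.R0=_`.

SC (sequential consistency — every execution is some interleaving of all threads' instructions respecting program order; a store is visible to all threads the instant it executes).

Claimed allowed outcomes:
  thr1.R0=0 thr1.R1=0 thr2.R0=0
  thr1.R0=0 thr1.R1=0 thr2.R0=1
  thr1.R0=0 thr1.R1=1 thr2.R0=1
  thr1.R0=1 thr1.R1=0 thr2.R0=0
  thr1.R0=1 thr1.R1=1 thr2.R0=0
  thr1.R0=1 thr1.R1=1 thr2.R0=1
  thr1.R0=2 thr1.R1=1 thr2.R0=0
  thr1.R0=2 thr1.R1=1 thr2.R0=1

missing: thr1.R0=0 thr1.R1=1 thr2.R0=0

outcome vector order: (thr1.R0,thr1.R1,thr2.R0)
under SC → (0,0,0) (0,0,1) (0,1,0) (0,1,1) (1,0,0) (1,1,0) (1,1,1) (2,1,0) (2,1,1)
SC∖claimed = {(0,1,0)}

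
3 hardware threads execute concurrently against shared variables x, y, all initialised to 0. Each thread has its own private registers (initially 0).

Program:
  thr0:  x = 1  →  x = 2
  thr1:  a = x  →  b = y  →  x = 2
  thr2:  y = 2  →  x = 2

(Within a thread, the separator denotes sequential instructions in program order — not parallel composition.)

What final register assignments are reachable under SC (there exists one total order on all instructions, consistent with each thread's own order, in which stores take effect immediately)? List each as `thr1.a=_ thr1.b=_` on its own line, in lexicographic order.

thr1.a=0 thr1.b=0
thr1.a=0 thr1.b=2
thr1.a=1 thr1.b=0
thr1.a=1 thr1.b=2
thr1.a=2 thr1.b=0
thr1.a=2 thr1.b=2

outcome vector order: (thr1.a,thr1.b)
|SC outcomes| = 6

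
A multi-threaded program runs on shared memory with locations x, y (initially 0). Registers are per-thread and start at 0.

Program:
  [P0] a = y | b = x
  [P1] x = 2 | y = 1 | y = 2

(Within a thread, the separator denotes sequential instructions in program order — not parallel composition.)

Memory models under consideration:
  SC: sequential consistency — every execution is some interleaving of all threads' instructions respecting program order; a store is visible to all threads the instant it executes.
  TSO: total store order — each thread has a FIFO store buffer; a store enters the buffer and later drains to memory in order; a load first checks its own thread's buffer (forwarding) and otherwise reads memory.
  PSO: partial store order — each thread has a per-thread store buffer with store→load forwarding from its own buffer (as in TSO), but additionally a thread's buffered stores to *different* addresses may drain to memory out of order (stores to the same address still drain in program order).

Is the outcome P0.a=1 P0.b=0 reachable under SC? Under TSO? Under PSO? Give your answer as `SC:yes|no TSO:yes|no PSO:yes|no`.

SC:no TSO:no PSO:yes

outcome vector order: (P0.a,P0.b)
SC (4): <0 0>; <0 2>; <1 2>; <2 2>
TSO (4): <0 0>; <0 2>; <1 2>; <2 2>
PSO (6): <0 0>; <0 2>; <1 0>; <1 2>; <2 0>; <2 2>
target <1 0> ∈ {PSO}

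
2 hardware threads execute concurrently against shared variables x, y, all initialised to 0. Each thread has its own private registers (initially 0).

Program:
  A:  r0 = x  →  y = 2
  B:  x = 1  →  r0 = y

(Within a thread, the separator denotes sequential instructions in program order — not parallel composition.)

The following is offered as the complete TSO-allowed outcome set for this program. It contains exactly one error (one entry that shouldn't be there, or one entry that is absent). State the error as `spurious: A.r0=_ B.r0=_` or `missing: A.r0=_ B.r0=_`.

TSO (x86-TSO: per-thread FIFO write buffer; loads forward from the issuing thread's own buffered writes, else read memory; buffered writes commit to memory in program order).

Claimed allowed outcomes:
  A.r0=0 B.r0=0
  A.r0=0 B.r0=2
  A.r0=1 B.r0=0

missing: A.r0=1 B.r0=2

outcome vector order: (A.r0,B.r0)
TSO: 4 outcomes — {00; 02; 10; 12}
TSO∖claimed = {12}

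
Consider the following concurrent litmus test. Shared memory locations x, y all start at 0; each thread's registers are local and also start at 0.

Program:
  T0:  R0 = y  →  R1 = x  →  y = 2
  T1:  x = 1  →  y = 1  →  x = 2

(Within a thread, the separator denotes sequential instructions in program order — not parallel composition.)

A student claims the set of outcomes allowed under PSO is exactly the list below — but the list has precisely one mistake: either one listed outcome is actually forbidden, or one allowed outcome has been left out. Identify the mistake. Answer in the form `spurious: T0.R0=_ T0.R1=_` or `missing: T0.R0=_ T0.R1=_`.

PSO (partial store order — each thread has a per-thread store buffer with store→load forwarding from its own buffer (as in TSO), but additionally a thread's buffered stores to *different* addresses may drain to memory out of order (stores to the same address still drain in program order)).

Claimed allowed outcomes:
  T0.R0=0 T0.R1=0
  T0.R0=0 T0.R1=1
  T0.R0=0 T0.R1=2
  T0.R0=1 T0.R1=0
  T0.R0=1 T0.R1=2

outcome vector order: (T0.R0,T0.R1)
[PSO] allowed = {<0 0> <0 1> <0 2> <1 0> <1 1> <1 2>}
PSO∖claimed = {<1 1>}

missing: T0.R0=1 T0.R1=1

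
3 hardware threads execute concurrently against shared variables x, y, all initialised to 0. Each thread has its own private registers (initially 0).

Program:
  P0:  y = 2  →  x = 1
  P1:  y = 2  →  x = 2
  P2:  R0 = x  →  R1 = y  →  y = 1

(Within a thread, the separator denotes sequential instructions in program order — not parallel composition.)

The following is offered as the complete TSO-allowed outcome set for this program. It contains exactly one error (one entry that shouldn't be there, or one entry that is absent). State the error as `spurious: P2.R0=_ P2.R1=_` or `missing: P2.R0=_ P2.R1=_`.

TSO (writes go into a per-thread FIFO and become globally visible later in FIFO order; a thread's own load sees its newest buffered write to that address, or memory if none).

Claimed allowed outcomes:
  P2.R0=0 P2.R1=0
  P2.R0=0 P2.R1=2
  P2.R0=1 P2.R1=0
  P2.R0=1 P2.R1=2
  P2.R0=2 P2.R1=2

outcome vector order: (P2.R0,P2.R1)
[TSO] allowed = {0/0 0/2 1/2 2/2}
claimed∖TSO = {1/0}

spurious: P2.R0=1 P2.R1=0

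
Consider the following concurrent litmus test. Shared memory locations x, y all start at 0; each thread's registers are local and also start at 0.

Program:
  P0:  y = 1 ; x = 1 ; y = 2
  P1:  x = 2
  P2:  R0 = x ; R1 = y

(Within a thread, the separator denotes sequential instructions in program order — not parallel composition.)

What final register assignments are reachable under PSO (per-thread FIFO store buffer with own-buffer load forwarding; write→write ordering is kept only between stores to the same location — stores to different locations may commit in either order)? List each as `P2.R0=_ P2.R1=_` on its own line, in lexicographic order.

P2.R0=0 P2.R1=0
P2.R0=0 P2.R1=1
P2.R0=0 P2.R1=2
P2.R0=1 P2.R1=0
P2.R0=1 P2.R1=1
P2.R0=1 P2.R1=2
P2.R0=2 P2.R1=0
P2.R0=2 P2.R1=1
P2.R0=2 P2.R1=2

outcome vector order: (P2.R0,P2.R1)
|PSO outcomes| = 9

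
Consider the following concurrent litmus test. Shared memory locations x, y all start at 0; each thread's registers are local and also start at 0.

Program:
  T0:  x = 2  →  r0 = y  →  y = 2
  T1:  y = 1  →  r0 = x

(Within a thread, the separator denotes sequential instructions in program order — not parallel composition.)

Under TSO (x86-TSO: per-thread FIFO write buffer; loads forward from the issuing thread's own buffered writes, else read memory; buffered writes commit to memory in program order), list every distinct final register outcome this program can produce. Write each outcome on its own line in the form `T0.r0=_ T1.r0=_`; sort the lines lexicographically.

T0.r0=0 T1.r0=0
T0.r0=0 T1.r0=2
T0.r0=1 T1.r0=0
T0.r0=1 T1.r0=2

outcome vector order: (T0.r0,T1.r0)
|TSO outcomes| = 4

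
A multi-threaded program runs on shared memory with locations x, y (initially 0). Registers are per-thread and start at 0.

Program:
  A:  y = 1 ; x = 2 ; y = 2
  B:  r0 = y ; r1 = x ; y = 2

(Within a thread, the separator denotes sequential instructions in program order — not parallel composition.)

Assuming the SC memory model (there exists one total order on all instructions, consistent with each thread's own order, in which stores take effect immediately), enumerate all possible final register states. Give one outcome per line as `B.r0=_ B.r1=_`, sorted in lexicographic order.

B.r0=0 B.r1=0
B.r0=0 B.r1=2
B.r0=1 B.r1=0
B.r0=1 B.r1=2
B.r0=2 B.r1=2

outcome vector order: (B.r0,B.r1)
|SC outcomes| = 5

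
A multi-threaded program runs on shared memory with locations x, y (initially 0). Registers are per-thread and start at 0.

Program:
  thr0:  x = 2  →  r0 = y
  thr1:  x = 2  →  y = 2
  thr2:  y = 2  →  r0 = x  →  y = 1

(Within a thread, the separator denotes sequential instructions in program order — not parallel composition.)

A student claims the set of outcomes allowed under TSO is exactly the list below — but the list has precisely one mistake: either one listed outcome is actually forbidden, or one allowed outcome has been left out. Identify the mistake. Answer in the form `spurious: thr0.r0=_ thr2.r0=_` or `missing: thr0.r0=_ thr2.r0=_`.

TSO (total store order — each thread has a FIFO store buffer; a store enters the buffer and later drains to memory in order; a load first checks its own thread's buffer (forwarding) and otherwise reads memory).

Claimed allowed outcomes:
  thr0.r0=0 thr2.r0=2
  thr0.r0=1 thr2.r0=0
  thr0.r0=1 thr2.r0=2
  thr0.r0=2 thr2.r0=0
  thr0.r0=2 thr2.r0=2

outcome vector order: (thr0.r0,thr2.r0)
TSO (6): 0/0; 0/2; 1/0; 1/2; 2/0; 2/2
TSO∖claimed = {0/0}

missing: thr0.r0=0 thr2.r0=0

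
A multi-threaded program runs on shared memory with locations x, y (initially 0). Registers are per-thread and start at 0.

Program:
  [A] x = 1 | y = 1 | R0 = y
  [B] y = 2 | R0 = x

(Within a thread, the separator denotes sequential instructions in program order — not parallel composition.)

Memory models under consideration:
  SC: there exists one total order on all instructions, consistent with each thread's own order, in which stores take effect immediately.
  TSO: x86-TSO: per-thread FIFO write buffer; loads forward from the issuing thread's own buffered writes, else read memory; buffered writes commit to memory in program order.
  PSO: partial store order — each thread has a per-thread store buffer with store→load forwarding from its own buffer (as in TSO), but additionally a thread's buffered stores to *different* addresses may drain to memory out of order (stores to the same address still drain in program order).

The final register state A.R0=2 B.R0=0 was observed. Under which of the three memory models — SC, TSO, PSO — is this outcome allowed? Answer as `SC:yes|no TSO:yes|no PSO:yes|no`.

outcome vector order: (A.R0,B.R0)
SC (3): 10 11 21
TSO (4): 10 11 20 21
PSO (4): 10 11 20 21
target 20 ∈ {TSO,PSO}

SC:no TSO:yes PSO:yes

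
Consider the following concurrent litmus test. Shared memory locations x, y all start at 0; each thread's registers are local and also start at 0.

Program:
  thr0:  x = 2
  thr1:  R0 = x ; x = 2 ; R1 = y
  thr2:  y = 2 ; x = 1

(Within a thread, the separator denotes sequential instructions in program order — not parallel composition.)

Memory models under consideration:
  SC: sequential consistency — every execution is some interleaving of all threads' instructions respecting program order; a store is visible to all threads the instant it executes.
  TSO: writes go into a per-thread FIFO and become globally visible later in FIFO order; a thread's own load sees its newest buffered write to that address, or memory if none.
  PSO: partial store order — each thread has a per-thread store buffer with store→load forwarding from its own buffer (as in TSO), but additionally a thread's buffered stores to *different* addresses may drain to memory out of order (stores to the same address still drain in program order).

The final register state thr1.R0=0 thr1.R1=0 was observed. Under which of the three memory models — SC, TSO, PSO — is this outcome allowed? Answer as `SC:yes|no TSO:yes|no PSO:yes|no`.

outcome vector order: (thr1.R0,thr1.R1)
under SC → <0 0> <0 2> <1 2> <2 0> <2 2>
under TSO → <0 0> <0 2> <1 2> <2 0> <2 2>
under PSO → <0 0> <0 2> <1 0> <1 2> <2 0> <2 2>
target <0 0> ∈ {SC,TSO,PSO}

SC:yes TSO:yes PSO:yes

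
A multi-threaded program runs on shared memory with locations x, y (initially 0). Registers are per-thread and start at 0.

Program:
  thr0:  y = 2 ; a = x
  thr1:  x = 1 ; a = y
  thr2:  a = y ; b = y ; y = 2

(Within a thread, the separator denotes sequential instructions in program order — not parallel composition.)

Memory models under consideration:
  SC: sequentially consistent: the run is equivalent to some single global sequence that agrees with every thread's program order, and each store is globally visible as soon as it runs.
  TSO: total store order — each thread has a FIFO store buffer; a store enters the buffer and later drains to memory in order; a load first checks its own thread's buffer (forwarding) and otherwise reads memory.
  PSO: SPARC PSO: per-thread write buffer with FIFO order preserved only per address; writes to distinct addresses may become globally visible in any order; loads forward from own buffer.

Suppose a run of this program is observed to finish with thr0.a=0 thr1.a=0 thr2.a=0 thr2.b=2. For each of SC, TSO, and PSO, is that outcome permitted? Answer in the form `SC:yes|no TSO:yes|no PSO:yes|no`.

SC:no TSO:yes PSO:yes

outcome vector order: (thr0.a,thr1.a,thr2.a,thr2.b)
under SC → 0200 0202 0222 1000 1002 1022 1200 1202 1222
under TSO → 0000 0002 0022 0200 0202 0222 1000 1002 1022 1200 1202 1222
under PSO → 0000 0002 0022 0200 0202 0222 1000 1002 1022 1200 1202 1222
target 0002 ∈ {TSO,PSO}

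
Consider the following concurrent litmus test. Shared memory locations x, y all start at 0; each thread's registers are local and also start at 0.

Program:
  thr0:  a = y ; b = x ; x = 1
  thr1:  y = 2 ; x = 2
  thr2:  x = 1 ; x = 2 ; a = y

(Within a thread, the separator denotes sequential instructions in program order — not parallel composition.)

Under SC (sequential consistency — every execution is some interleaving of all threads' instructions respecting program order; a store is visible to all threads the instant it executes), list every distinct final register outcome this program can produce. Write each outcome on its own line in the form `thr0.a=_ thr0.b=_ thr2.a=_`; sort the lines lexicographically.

thr0.a=0 thr0.b=0 thr2.a=0
thr0.a=0 thr0.b=0 thr2.a=2
thr0.a=0 thr0.b=1 thr2.a=0
thr0.a=0 thr0.b=1 thr2.a=2
thr0.a=0 thr0.b=2 thr2.a=0
thr0.a=0 thr0.b=2 thr2.a=2
thr0.a=2 thr0.b=0 thr2.a=2
thr0.a=2 thr0.b=1 thr2.a=2
thr0.a=2 thr0.b=2 thr2.a=0
thr0.a=2 thr0.b=2 thr2.a=2

outcome vector order: (thr0.a,thr0.b,thr2.a)
|SC outcomes| = 10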